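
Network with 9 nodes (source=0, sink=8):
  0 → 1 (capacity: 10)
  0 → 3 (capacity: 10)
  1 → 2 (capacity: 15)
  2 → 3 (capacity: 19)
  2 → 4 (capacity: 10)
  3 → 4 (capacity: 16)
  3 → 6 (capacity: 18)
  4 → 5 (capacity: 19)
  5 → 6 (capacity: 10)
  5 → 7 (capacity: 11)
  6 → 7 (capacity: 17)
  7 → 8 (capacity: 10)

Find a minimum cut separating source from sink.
Min cut value = 10, edges: (7,8)

Min cut value: 10
Partition: S = [0, 1, 2, 3, 4, 5, 6, 7], T = [8]
Cut edges: (7,8)

By max-flow min-cut theorem, max flow = min cut = 10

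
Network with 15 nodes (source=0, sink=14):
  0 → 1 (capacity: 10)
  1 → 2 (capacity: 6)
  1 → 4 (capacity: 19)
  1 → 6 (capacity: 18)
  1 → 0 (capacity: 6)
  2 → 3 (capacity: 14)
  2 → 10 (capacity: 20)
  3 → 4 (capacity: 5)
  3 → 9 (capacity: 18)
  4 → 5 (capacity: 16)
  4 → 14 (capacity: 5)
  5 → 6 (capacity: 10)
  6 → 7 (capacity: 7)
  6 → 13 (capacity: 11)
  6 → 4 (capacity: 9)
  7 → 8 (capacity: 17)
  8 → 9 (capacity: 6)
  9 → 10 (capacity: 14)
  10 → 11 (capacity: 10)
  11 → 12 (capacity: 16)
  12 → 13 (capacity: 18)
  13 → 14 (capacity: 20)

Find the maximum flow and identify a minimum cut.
Max flow = 10, Min cut edges: (0,1)

Maximum flow: 10
Minimum cut: (0,1)
Partition: S = [0], T = [1, 2, 3, 4, 5, 6, 7, 8, 9, 10, 11, 12, 13, 14]

Max-flow min-cut theorem verified: both equal 10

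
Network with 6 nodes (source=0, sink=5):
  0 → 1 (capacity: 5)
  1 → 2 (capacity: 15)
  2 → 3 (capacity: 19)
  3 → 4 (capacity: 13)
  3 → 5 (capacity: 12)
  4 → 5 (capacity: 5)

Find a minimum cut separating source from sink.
Min cut value = 5, edges: (0,1)

Min cut value: 5
Partition: S = [0], T = [1, 2, 3, 4, 5]
Cut edges: (0,1)

By max-flow min-cut theorem, max flow = min cut = 5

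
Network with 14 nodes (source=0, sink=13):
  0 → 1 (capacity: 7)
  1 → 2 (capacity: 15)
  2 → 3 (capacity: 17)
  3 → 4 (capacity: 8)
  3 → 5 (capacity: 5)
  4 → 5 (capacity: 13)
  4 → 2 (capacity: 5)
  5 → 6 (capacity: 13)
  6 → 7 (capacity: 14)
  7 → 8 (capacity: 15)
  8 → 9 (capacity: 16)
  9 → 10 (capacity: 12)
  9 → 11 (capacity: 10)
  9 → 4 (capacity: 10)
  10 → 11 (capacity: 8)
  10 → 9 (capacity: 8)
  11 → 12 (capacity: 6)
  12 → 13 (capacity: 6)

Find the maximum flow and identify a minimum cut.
Max flow = 6, Min cut edges: (12,13)

Maximum flow: 6
Minimum cut: (12,13)
Partition: S = [0, 1, 2, 3, 4, 5, 6, 7, 8, 9, 10, 11, 12], T = [13]

Max-flow min-cut theorem verified: both equal 6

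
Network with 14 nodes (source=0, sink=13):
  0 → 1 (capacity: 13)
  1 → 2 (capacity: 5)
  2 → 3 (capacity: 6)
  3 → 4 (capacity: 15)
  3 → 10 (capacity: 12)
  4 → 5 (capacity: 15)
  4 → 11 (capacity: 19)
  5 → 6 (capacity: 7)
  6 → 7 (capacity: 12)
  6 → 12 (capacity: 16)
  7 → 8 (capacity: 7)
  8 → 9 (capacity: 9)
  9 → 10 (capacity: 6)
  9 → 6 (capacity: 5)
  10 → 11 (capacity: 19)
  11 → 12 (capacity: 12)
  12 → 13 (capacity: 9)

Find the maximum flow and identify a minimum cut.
Max flow = 5, Min cut edges: (1,2)

Maximum flow: 5
Minimum cut: (1,2)
Partition: S = [0, 1], T = [2, 3, 4, 5, 6, 7, 8, 9, 10, 11, 12, 13]

Max-flow min-cut theorem verified: both equal 5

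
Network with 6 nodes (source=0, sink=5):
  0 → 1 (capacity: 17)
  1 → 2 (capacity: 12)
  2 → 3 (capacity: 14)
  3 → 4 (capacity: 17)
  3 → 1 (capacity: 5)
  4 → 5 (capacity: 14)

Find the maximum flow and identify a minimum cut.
Max flow = 12, Min cut edges: (1,2)

Maximum flow: 12
Minimum cut: (1,2)
Partition: S = [0, 1], T = [2, 3, 4, 5]

Max-flow min-cut theorem verified: both equal 12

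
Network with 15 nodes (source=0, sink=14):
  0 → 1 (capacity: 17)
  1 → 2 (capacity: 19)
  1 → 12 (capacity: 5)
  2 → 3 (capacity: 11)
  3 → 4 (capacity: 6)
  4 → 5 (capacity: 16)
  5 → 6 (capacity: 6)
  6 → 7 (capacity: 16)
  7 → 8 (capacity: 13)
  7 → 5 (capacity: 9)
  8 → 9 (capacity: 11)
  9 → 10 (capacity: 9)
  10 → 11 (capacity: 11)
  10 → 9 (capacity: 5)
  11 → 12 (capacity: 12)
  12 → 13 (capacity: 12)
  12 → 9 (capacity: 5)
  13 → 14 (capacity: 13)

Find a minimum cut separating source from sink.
Min cut value = 11, edges: (1,12), (5,6)

Min cut value: 11
Partition: S = [0, 1, 2, 3, 4, 5], T = [6, 7, 8, 9, 10, 11, 12, 13, 14]
Cut edges: (1,12), (5,6)

By max-flow min-cut theorem, max flow = min cut = 11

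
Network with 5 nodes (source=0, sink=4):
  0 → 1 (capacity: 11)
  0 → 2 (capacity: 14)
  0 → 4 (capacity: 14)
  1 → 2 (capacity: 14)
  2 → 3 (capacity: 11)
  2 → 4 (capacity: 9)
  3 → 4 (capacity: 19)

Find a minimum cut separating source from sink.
Min cut value = 34, edges: (0,4), (2,3), (2,4)

Min cut value: 34
Partition: S = [0, 1, 2], T = [3, 4]
Cut edges: (0,4), (2,3), (2,4)

By max-flow min-cut theorem, max flow = min cut = 34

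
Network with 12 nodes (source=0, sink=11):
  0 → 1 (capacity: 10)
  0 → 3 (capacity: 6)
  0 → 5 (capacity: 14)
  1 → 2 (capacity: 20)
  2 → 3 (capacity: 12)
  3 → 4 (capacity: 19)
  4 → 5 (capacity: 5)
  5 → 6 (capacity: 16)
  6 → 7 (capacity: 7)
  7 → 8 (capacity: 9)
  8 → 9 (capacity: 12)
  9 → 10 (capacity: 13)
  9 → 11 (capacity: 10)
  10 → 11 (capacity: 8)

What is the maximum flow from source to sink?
Maximum flow = 7

Max flow: 7

Flow assignment:
  0 → 1: 5/10
  0 → 5: 2/14
  1 → 2: 5/20
  2 → 3: 5/12
  3 → 4: 5/19
  4 → 5: 5/5
  5 → 6: 7/16
  6 → 7: 7/7
  7 → 8: 7/9
  8 → 9: 7/12
  9 → 11: 7/10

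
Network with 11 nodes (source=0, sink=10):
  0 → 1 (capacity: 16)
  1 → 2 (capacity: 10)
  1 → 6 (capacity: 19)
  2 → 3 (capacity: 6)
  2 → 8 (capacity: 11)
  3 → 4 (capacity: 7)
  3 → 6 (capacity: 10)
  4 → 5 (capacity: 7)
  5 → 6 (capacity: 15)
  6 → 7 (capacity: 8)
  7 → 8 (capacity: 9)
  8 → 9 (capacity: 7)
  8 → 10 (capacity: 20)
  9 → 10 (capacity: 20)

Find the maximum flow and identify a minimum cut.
Max flow = 16, Min cut edges: (0,1)

Maximum flow: 16
Minimum cut: (0,1)
Partition: S = [0], T = [1, 2, 3, 4, 5, 6, 7, 8, 9, 10]

Max-flow min-cut theorem verified: both equal 16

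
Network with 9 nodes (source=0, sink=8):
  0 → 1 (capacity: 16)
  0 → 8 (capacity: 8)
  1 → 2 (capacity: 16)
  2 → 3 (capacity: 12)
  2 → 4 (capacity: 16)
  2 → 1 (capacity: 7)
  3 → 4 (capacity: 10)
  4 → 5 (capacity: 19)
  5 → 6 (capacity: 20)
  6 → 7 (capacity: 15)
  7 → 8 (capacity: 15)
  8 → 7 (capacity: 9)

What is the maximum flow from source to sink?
Maximum flow = 23

Max flow: 23

Flow assignment:
  0 → 1: 15/16
  0 → 8: 8/8
  1 → 2: 15/16
  2 → 4: 15/16
  4 → 5: 15/19
  5 → 6: 15/20
  6 → 7: 15/15
  7 → 8: 15/15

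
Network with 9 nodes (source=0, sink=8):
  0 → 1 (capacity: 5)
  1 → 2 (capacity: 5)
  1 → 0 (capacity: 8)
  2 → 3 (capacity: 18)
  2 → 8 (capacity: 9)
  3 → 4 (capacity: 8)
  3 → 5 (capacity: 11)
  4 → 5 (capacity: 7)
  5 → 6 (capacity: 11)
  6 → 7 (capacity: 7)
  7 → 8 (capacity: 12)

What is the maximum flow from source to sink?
Maximum flow = 5

Max flow: 5

Flow assignment:
  0 → 1: 5/5
  1 → 2: 5/5
  2 → 8: 5/9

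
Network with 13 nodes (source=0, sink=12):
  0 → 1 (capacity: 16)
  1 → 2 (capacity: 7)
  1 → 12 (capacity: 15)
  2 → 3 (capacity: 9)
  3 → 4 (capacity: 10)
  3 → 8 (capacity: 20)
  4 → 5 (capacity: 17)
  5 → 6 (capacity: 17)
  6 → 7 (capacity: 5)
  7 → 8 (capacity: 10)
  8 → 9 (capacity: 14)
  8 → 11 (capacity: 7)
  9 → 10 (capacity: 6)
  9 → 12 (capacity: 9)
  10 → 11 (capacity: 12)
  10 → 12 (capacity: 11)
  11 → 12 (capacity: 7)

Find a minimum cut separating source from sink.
Min cut value = 16, edges: (0,1)

Min cut value: 16
Partition: S = [0], T = [1, 2, 3, 4, 5, 6, 7, 8, 9, 10, 11, 12]
Cut edges: (0,1)

By max-flow min-cut theorem, max flow = min cut = 16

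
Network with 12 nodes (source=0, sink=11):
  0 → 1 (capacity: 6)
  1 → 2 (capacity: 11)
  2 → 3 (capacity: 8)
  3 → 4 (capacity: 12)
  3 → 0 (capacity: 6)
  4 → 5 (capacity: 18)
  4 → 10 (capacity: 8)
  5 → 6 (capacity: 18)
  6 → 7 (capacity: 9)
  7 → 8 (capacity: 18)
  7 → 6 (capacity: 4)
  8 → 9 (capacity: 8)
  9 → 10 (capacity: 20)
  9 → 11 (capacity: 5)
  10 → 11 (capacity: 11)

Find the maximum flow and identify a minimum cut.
Max flow = 6, Min cut edges: (0,1)

Maximum flow: 6
Minimum cut: (0,1)
Partition: S = [0], T = [1, 2, 3, 4, 5, 6, 7, 8, 9, 10, 11]

Max-flow min-cut theorem verified: both equal 6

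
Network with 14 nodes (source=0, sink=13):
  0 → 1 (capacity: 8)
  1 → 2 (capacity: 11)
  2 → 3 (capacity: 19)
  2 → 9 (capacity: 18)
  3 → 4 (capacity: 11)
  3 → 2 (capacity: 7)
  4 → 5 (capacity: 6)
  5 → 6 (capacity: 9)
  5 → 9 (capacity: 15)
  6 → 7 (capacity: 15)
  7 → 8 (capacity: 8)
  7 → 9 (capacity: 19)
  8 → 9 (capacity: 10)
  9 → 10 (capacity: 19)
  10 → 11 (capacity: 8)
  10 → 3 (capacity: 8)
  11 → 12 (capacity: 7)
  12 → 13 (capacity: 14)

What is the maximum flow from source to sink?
Maximum flow = 7

Max flow: 7

Flow assignment:
  0 → 1: 7/8
  1 → 2: 7/11
  2 → 9: 8/18
  3 → 2: 1/7
  9 → 10: 8/19
  10 → 11: 7/8
  10 → 3: 1/8
  11 → 12: 7/7
  12 → 13: 7/14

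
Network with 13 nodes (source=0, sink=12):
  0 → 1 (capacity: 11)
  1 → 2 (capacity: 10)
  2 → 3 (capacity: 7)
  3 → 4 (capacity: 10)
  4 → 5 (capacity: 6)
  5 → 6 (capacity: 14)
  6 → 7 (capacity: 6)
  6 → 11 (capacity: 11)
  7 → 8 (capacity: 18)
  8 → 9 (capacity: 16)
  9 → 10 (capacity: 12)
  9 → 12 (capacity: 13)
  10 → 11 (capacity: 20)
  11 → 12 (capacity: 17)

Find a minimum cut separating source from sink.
Min cut value = 6, edges: (4,5)

Min cut value: 6
Partition: S = [0, 1, 2, 3, 4], T = [5, 6, 7, 8, 9, 10, 11, 12]
Cut edges: (4,5)

By max-flow min-cut theorem, max flow = min cut = 6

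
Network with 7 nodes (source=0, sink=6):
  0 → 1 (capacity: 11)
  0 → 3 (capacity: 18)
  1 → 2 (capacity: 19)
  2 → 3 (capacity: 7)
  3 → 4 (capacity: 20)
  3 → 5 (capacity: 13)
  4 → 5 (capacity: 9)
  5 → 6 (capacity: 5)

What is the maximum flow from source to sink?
Maximum flow = 5

Max flow: 5

Flow assignment:
  0 → 1: 5/11
  1 → 2: 5/19
  2 → 3: 5/7
  3 → 5: 5/13
  5 → 6: 5/5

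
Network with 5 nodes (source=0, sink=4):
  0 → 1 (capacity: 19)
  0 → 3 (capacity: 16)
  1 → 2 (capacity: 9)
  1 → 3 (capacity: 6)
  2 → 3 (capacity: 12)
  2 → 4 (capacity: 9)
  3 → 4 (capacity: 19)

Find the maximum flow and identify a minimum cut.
Max flow = 28, Min cut edges: (2,4), (3,4)

Maximum flow: 28
Minimum cut: (2,4), (3,4)
Partition: S = [0, 1, 2, 3], T = [4]

Max-flow min-cut theorem verified: both equal 28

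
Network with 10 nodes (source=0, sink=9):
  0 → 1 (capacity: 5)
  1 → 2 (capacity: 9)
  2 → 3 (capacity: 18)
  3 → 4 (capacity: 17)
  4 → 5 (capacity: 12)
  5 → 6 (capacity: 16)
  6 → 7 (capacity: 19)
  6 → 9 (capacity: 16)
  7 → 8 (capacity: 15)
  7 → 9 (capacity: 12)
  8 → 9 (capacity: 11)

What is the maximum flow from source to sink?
Maximum flow = 5

Max flow: 5

Flow assignment:
  0 → 1: 5/5
  1 → 2: 5/9
  2 → 3: 5/18
  3 → 4: 5/17
  4 → 5: 5/12
  5 → 6: 5/16
  6 → 9: 5/16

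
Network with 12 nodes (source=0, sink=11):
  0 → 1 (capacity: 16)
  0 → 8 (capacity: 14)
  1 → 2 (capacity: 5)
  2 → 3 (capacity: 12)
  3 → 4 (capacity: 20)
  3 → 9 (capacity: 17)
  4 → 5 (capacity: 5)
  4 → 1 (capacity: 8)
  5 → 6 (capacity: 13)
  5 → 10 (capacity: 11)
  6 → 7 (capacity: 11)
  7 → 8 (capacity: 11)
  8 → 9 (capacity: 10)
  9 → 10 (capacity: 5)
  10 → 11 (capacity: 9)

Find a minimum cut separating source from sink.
Min cut value = 9, edges: (10,11)

Min cut value: 9
Partition: S = [0, 1, 2, 3, 4, 5, 6, 7, 8, 9, 10], T = [11]
Cut edges: (10,11)

By max-flow min-cut theorem, max flow = min cut = 9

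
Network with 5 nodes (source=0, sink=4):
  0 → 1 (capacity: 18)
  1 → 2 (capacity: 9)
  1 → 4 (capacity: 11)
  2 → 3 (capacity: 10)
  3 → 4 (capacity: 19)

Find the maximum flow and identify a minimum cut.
Max flow = 18, Min cut edges: (0,1)

Maximum flow: 18
Minimum cut: (0,1)
Partition: S = [0], T = [1, 2, 3, 4]

Max-flow min-cut theorem verified: both equal 18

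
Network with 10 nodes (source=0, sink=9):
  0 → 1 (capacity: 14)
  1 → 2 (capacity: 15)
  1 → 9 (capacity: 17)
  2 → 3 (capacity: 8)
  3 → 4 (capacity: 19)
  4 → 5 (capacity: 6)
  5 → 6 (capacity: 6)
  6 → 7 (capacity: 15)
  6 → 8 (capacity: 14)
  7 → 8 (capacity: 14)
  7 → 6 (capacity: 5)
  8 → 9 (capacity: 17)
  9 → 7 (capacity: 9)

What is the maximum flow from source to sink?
Maximum flow = 14

Max flow: 14

Flow assignment:
  0 → 1: 14/14
  1 → 9: 14/17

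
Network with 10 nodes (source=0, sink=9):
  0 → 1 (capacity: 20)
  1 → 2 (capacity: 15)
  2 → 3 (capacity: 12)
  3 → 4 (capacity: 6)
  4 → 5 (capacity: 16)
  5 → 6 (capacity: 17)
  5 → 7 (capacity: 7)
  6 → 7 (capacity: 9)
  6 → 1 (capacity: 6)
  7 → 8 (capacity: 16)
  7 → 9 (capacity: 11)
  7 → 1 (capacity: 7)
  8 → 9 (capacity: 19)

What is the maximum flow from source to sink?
Maximum flow = 6

Max flow: 6

Flow assignment:
  0 → 1: 6/20
  1 → 2: 6/15
  2 → 3: 6/12
  3 → 4: 6/6
  4 → 5: 6/16
  5 → 7: 6/7
  7 → 9: 6/11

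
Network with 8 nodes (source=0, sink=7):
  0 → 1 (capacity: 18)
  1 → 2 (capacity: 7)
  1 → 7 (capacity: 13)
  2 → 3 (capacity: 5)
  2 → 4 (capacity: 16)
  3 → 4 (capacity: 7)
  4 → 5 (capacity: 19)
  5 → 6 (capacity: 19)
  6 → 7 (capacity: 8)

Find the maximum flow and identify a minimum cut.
Max flow = 18, Min cut edges: (0,1)

Maximum flow: 18
Minimum cut: (0,1)
Partition: S = [0], T = [1, 2, 3, 4, 5, 6, 7]

Max-flow min-cut theorem verified: both equal 18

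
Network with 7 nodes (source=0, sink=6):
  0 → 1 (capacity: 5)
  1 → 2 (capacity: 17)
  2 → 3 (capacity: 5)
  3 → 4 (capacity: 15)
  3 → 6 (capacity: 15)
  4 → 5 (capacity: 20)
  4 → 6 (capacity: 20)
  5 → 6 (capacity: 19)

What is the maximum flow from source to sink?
Maximum flow = 5

Max flow: 5

Flow assignment:
  0 → 1: 5/5
  1 → 2: 5/17
  2 → 3: 5/5
  3 → 6: 5/15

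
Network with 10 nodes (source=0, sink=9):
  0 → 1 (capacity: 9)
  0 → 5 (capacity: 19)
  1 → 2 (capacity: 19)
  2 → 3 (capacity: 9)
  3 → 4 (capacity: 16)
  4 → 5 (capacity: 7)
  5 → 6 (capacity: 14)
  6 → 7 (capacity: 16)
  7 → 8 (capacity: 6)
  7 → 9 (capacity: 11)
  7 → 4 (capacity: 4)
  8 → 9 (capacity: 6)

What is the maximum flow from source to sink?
Maximum flow = 14

Max flow: 14

Flow assignment:
  0 → 1: 7/9
  0 → 5: 7/19
  1 → 2: 7/19
  2 → 3: 7/9
  3 → 4: 7/16
  4 → 5: 7/7
  5 → 6: 14/14
  6 → 7: 14/16
  7 → 8: 3/6
  7 → 9: 11/11
  8 → 9: 3/6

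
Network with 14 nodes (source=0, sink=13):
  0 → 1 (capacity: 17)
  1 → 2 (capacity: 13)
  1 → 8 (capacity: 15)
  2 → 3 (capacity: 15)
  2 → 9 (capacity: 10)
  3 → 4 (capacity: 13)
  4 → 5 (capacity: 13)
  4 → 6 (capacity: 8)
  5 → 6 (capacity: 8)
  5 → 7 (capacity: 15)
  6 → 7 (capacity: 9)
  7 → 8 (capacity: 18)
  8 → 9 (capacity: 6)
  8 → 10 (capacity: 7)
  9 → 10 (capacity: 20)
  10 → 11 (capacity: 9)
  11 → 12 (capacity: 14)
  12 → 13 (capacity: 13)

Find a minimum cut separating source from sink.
Min cut value = 9, edges: (10,11)

Min cut value: 9
Partition: S = [0, 1, 2, 3, 4, 5, 6, 7, 8, 9, 10], T = [11, 12, 13]
Cut edges: (10,11)

By max-flow min-cut theorem, max flow = min cut = 9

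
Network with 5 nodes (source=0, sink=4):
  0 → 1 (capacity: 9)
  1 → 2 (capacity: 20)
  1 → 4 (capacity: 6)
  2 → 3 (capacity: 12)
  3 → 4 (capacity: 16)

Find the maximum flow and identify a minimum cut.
Max flow = 9, Min cut edges: (0,1)

Maximum flow: 9
Minimum cut: (0,1)
Partition: S = [0], T = [1, 2, 3, 4]

Max-flow min-cut theorem verified: both equal 9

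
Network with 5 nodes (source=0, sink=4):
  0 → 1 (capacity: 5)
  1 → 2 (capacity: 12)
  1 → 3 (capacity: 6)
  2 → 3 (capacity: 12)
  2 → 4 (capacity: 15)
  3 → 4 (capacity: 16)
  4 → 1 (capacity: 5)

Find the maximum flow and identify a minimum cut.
Max flow = 5, Min cut edges: (0,1)

Maximum flow: 5
Minimum cut: (0,1)
Partition: S = [0], T = [1, 2, 3, 4]

Max-flow min-cut theorem verified: both equal 5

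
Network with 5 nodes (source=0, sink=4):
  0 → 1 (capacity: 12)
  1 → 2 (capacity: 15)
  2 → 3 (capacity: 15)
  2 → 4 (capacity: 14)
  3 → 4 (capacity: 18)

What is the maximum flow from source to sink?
Maximum flow = 12

Max flow: 12

Flow assignment:
  0 → 1: 12/12
  1 → 2: 12/15
  2 → 4: 12/14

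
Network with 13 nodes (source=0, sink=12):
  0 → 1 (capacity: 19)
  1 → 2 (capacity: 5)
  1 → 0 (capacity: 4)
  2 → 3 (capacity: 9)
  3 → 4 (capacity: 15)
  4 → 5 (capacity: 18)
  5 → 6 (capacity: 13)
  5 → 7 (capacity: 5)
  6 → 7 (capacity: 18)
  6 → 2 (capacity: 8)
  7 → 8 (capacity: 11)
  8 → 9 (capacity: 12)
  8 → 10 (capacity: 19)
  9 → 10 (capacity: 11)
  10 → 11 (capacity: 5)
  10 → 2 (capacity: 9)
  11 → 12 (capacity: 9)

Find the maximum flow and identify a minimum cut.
Max flow = 5, Min cut edges: (10,11)

Maximum flow: 5
Minimum cut: (10,11)
Partition: S = [0, 1, 2, 3, 4, 5, 6, 7, 8, 9, 10], T = [11, 12]

Max-flow min-cut theorem verified: both equal 5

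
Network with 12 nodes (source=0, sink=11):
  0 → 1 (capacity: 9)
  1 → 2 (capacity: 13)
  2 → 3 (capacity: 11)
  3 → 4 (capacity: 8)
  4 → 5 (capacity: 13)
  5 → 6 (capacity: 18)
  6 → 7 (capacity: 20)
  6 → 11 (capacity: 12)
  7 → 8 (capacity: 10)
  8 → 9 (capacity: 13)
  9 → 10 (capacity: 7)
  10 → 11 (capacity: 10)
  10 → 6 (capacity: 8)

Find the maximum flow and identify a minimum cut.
Max flow = 8, Min cut edges: (3,4)

Maximum flow: 8
Minimum cut: (3,4)
Partition: S = [0, 1, 2, 3], T = [4, 5, 6, 7, 8, 9, 10, 11]

Max-flow min-cut theorem verified: both equal 8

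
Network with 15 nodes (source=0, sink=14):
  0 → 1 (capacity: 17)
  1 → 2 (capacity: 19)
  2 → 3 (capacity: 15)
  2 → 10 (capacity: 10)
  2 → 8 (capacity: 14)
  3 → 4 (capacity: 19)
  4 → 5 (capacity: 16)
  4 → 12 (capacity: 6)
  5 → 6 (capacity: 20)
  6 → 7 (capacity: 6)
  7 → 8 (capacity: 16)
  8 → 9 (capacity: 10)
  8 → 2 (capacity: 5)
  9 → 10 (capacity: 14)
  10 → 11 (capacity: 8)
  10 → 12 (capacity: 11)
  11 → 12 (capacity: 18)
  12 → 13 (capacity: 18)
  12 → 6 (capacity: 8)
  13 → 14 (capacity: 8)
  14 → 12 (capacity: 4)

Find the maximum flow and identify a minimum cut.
Max flow = 8, Min cut edges: (13,14)

Maximum flow: 8
Minimum cut: (13,14)
Partition: S = [0, 1, 2, 3, 4, 5, 6, 7, 8, 9, 10, 11, 12, 13], T = [14]

Max-flow min-cut theorem verified: both equal 8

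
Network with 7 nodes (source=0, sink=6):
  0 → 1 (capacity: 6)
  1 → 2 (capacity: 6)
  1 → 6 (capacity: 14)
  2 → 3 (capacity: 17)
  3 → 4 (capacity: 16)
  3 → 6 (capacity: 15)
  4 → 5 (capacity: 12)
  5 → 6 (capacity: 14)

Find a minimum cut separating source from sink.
Min cut value = 6, edges: (0,1)

Min cut value: 6
Partition: S = [0], T = [1, 2, 3, 4, 5, 6]
Cut edges: (0,1)

By max-flow min-cut theorem, max flow = min cut = 6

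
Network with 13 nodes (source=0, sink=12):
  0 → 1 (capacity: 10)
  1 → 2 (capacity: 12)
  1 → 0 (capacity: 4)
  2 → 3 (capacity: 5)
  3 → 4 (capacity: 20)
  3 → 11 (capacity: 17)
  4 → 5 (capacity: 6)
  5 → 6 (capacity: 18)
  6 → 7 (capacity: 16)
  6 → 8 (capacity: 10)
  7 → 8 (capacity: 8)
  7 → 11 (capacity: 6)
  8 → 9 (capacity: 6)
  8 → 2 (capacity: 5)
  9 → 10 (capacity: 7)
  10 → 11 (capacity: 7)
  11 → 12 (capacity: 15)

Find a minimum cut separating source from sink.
Min cut value = 5, edges: (2,3)

Min cut value: 5
Partition: S = [0, 1, 2], T = [3, 4, 5, 6, 7, 8, 9, 10, 11, 12]
Cut edges: (2,3)

By max-flow min-cut theorem, max flow = min cut = 5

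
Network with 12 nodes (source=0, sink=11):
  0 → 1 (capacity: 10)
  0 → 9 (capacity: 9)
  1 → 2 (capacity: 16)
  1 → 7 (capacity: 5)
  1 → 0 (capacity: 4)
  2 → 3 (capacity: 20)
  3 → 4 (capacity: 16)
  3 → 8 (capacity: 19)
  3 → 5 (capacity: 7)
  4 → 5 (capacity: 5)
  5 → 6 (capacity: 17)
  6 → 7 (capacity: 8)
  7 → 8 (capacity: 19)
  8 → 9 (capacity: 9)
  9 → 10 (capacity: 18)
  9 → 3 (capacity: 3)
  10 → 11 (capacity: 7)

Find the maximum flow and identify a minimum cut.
Max flow = 7, Min cut edges: (10,11)

Maximum flow: 7
Minimum cut: (10,11)
Partition: S = [0, 1, 2, 3, 4, 5, 6, 7, 8, 9, 10], T = [11]

Max-flow min-cut theorem verified: both equal 7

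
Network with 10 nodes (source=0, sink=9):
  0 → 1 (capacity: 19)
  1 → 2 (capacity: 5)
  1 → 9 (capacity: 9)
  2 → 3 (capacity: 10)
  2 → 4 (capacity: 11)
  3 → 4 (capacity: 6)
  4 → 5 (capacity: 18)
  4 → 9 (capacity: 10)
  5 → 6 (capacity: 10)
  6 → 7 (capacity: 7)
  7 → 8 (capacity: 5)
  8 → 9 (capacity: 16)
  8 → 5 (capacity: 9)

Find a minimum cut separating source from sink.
Min cut value = 14, edges: (1,2), (1,9)

Min cut value: 14
Partition: S = [0, 1], T = [2, 3, 4, 5, 6, 7, 8, 9]
Cut edges: (1,2), (1,9)

By max-flow min-cut theorem, max flow = min cut = 14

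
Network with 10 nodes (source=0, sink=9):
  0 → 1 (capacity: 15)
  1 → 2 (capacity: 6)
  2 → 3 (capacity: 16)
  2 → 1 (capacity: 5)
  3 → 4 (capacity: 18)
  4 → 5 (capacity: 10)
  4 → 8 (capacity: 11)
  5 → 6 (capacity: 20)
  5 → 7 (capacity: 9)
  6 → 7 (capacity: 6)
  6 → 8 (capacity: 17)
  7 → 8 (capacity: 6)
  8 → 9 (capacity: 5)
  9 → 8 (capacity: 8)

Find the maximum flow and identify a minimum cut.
Max flow = 5, Min cut edges: (8,9)

Maximum flow: 5
Minimum cut: (8,9)
Partition: S = [0, 1, 2, 3, 4, 5, 6, 7, 8], T = [9]

Max-flow min-cut theorem verified: both equal 5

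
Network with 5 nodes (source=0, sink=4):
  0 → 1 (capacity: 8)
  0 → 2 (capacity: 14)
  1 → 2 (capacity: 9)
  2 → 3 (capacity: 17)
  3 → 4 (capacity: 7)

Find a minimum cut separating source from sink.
Min cut value = 7, edges: (3,4)

Min cut value: 7
Partition: S = [0, 1, 2, 3], T = [4]
Cut edges: (3,4)

By max-flow min-cut theorem, max flow = min cut = 7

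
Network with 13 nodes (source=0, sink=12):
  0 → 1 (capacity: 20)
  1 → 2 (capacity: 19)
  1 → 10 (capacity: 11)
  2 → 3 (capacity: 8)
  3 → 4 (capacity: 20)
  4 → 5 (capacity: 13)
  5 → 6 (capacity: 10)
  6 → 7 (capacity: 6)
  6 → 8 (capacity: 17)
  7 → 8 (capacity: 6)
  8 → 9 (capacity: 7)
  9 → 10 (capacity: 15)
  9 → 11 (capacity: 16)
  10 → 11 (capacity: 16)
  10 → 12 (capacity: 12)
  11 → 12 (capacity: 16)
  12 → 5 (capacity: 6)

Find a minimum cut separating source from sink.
Min cut value = 18, edges: (1,10), (8,9)

Min cut value: 18
Partition: S = [0, 1, 2, 3, 4, 5, 6, 7, 8], T = [9, 10, 11, 12]
Cut edges: (1,10), (8,9)

By max-flow min-cut theorem, max flow = min cut = 18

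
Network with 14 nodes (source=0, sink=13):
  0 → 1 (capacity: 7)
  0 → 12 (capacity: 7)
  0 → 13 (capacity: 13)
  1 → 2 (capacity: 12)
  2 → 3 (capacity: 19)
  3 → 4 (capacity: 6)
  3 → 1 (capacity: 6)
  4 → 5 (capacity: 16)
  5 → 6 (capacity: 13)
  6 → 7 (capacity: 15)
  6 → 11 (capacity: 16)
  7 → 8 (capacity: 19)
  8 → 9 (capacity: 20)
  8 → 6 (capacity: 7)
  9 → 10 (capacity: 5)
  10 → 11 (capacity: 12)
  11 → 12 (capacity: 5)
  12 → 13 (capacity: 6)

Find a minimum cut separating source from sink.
Min cut value = 19, edges: (0,13), (12,13)

Min cut value: 19
Partition: S = [0, 1, 2, 3, 4, 5, 6, 7, 8, 9, 10, 11, 12], T = [13]
Cut edges: (0,13), (12,13)

By max-flow min-cut theorem, max flow = min cut = 19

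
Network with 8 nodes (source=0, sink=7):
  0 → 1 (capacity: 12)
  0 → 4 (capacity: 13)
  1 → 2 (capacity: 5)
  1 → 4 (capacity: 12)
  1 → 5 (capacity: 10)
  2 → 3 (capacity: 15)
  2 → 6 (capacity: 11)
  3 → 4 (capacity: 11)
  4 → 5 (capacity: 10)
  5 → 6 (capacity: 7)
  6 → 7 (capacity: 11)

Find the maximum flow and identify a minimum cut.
Max flow = 11, Min cut edges: (6,7)

Maximum flow: 11
Minimum cut: (6,7)
Partition: S = [0, 1, 2, 3, 4, 5, 6], T = [7]

Max-flow min-cut theorem verified: both equal 11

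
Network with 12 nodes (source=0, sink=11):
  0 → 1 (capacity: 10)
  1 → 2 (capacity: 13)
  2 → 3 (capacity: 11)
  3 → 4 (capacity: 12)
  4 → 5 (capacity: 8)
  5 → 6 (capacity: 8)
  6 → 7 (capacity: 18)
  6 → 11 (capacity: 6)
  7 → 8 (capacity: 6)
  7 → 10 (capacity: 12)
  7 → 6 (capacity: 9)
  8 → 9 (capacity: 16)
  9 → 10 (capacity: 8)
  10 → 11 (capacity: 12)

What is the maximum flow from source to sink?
Maximum flow = 8

Max flow: 8

Flow assignment:
  0 → 1: 8/10
  1 → 2: 8/13
  2 → 3: 8/11
  3 → 4: 8/12
  4 → 5: 8/8
  5 → 6: 8/8
  6 → 7: 2/18
  6 → 11: 6/6
  7 → 10: 2/12
  10 → 11: 2/12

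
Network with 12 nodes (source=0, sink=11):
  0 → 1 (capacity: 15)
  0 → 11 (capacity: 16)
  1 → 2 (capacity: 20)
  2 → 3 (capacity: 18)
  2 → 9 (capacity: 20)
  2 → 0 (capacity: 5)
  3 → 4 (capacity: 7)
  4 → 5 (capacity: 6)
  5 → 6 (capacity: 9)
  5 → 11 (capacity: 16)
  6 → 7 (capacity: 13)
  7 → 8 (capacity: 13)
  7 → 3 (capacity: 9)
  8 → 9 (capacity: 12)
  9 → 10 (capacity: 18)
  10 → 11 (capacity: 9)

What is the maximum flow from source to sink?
Maximum flow = 31

Max flow: 31

Flow assignment:
  0 → 1: 15/15
  0 → 11: 16/16
  1 → 2: 15/20
  2 → 3: 6/18
  2 → 9: 9/20
  3 → 4: 6/7
  4 → 5: 6/6
  5 → 11: 6/16
  9 → 10: 9/18
  10 → 11: 9/9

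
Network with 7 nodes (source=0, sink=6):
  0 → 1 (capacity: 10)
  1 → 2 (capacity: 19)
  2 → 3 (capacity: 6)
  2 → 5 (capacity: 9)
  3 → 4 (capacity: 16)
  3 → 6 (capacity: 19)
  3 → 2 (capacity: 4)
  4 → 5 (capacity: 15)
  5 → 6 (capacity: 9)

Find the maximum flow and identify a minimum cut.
Max flow = 10, Min cut edges: (0,1)

Maximum flow: 10
Minimum cut: (0,1)
Partition: S = [0], T = [1, 2, 3, 4, 5, 6]

Max-flow min-cut theorem verified: both equal 10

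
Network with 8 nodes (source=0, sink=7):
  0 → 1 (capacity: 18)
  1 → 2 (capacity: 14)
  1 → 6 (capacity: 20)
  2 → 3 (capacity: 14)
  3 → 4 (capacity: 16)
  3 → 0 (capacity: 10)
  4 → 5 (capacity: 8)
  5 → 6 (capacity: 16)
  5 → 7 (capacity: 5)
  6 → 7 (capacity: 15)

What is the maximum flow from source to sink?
Maximum flow = 18

Max flow: 18

Flow assignment:
  0 → 1: 18/18
  1 → 2: 3/14
  1 → 6: 15/20
  2 → 3: 3/14
  3 → 4: 3/16
  4 → 5: 3/8
  5 → 7: 3/5
  6 → 7: 15/15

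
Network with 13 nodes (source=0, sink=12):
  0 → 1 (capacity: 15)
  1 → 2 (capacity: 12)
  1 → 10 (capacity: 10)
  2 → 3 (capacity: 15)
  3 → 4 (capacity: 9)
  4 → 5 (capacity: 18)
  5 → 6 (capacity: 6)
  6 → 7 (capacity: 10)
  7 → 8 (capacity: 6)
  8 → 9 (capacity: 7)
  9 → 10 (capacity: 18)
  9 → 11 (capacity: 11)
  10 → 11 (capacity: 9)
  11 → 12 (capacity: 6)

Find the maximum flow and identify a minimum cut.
Max flow = 6, Min cut edges: (11,12)

Maximum flow: 6
Minimum cut: (11,12)
Partition: S = [0, 1, 2, 3, 4, 5, 6, 7, 8, 9, 10, 11], T = [12]

Max-flow min-cut theorem verified: both equal 6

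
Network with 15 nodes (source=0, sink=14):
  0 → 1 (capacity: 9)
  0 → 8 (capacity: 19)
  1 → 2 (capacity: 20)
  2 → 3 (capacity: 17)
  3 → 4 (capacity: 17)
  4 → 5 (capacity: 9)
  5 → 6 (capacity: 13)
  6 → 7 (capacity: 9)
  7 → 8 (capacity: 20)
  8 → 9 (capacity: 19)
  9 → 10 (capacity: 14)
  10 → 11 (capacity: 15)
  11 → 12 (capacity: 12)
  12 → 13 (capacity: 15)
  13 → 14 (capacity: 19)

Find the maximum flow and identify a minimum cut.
Max flow = 12, Min cut edges: (11,12)

Maximum flow: 12
Minimum cut: (11,12)
Partition: S = [0, 1, 2, 3, 4, 5, 6, 7, 8, 9, 10, 11], T = [12, 13, 14]

Max-flow min-cut theorem verified: both equal 12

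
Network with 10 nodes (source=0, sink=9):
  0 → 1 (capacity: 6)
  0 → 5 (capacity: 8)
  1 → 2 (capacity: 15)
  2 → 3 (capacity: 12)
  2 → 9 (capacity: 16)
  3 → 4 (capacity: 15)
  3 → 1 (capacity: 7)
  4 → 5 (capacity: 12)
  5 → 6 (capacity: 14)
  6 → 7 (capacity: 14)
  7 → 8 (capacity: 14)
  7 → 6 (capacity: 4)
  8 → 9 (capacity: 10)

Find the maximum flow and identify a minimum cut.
Max flow = 14, Min cut edges: (0,1), (0,5)

Maximum flow: 14
Minimum cut: (0,1), (0,5)
Partition: S = [0], T = [1, 2, 3, 4, 5, 6, 7, 8, 9]

Max-flow min-cut theorem verified: both equal 14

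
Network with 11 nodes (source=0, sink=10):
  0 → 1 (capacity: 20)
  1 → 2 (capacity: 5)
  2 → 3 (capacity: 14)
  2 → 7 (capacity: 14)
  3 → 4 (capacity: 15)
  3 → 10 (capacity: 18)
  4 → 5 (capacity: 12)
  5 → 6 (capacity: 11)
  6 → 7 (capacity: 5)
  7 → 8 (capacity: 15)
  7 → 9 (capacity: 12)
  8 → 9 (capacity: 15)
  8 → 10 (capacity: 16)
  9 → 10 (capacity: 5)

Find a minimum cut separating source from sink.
Min cut value = 5, edges: (1,2)

Min cut value: 5
Partition: S = [0, 1], T = [2, 3, 4, 5, 6, 7, 8, 9, 10]
Cut edges: (1,2)

By max-flow min-cut theorem, max flow = min cut = 5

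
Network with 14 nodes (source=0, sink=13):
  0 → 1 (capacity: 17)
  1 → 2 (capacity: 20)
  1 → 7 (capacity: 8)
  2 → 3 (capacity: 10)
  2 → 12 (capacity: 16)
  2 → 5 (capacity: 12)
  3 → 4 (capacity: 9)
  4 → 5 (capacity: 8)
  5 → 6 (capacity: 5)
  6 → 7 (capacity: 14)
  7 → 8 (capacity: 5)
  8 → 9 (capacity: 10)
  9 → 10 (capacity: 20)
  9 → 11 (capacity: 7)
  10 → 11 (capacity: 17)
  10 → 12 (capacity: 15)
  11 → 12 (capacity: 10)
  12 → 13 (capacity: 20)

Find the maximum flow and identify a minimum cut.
Max flow = 17, Min cut edges: (0,1)

Maximum flow: 17
Minimum cut: (0,1)
Partition: S = [0], T = [1, 2, 3, 4, 5, 6, 7, 8, 9, 10, 11, 12, 13]

Max-flow min-cut theorem verified: both equal 17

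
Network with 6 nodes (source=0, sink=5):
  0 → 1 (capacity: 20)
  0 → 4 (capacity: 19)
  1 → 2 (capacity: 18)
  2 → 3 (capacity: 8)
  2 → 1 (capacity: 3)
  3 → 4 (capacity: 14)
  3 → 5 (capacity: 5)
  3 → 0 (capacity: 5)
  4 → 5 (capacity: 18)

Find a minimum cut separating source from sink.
Min cut value = 23, edges: (3,5), (4,5)

Min cut value: 23
Partition: S = [0, 1, 2, 3, 4], T = [5]
Cut edges: (3,5), (4,5)

By max-flow min-cut theorem, max flow = min cut = 23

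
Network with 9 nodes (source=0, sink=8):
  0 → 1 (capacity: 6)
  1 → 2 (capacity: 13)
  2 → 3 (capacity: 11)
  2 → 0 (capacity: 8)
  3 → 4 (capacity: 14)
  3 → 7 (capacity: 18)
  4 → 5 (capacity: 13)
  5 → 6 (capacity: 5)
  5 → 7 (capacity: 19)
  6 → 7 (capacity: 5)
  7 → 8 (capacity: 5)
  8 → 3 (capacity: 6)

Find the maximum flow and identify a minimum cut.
Max flow = 5, Min cut edges: (7,8)

Maximum flow: 5
Minimum cut: (7,8)
Partition: S = [0, 1, 2, 3, 4, 5, 6, 7], T = [8]

Max-flow min-cut theorem verified: both equal 5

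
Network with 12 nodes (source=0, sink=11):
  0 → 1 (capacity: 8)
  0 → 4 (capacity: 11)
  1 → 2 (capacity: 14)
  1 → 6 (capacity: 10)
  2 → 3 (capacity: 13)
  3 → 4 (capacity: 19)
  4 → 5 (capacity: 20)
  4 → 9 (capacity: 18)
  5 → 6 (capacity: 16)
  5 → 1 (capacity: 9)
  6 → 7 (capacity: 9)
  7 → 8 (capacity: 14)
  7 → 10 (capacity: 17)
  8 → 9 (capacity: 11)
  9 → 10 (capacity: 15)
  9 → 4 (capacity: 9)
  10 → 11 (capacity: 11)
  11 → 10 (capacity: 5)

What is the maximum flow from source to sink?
Maximum flow = 11

Max flow: 11

Flow assignment:
  0 → 4: 11/11
  4 → 9: 11/18
  9 → 10: 11/15
  10 → 11: 11/11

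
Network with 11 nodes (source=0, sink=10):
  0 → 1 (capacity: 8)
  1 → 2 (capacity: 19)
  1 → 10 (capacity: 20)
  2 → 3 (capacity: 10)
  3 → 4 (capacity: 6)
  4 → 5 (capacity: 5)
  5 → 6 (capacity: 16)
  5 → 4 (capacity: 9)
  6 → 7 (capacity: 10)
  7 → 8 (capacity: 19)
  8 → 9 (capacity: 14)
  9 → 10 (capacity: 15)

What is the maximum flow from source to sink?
Maximum flow = 8

Max flow: 8

Flow assignment:
  0 → 1: 8/8
  1 → 10: 8/20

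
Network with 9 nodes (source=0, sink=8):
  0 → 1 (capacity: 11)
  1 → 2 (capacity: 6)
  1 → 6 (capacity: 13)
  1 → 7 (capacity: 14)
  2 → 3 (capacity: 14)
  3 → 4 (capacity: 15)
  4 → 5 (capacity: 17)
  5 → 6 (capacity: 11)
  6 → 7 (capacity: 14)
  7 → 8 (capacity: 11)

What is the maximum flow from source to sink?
Maximum flow = 11

Max flow: 11

Flow assignment:
  0 → 1: 11/11
  1 → 7: 11/14
  7 → 8: 11/11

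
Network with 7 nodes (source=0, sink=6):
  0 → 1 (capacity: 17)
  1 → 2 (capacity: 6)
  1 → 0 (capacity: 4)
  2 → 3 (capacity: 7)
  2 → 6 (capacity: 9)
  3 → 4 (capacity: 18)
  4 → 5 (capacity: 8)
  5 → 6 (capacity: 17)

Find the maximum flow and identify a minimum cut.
Max flow = 6, Min cut edges: (1,2)

Maximum flow: 6
Minimum cut: (1,2)
Partition: S = [0, 1], T = [2, 3, 4, 5, 6]

Max-flow min-cut theorem verified: both equal 6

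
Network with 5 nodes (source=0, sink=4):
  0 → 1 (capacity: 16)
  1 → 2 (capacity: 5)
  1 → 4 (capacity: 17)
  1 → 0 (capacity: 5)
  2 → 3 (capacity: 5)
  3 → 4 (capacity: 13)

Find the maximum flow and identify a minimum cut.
Max flow = 16, Min cut edges: (0,1)

Maximum flow: 16
Minimum cut: (0,1)
Partition: S = [0], T = [1, 2, 3, 4]

Max-flow min-cut theorem verified: both equal 16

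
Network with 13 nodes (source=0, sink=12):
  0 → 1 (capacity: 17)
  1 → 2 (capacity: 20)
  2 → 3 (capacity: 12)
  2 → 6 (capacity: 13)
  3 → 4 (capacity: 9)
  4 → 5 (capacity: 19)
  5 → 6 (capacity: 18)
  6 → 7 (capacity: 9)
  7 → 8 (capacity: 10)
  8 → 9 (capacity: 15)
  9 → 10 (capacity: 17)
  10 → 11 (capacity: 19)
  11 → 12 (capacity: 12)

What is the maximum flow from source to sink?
Maximum flow = 9

Max flow: 9

Flow assignment:
  0 → 1: 9/17
  1 → 2: 9/20
  2 → 3: 4/12
  2 → 6: 5/13
  3 → 4: 4/9
  4 → 5: 4/19
  5 → 6: 4/18
  6 → 7: 9/9
  7 → 8: 9/10
  8 → 9: 9/15
  9 → 10: 9/17
  10 → 11: 9/19
  11 → 12: 9/12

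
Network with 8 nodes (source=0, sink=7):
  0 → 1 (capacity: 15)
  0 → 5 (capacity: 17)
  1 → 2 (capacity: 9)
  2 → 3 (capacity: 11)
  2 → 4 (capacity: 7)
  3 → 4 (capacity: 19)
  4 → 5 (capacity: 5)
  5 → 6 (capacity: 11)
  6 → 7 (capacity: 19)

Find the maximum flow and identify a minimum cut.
Max flow = 11, Min cut edges: (5,6)

Maximum flow: 11
Minimum cut: (5,6)
Partition: S = [0, 1, 2, 3, 4, 5], T = [6, 7]

Max-flow min-cut theorem verified: both equal 11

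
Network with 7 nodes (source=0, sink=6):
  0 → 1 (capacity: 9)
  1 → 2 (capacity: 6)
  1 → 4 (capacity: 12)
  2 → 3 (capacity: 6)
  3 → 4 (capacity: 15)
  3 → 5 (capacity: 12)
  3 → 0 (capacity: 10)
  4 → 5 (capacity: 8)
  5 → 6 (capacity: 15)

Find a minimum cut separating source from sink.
Min cut value = 9, edges: (0,1)

Min cut value: 9
Partition: S = [0], T = [1, 2, 3, 4, 5, 6]
Cut edges: (0,1)

By max-flow min-cut theorem, max flow = min cut = 9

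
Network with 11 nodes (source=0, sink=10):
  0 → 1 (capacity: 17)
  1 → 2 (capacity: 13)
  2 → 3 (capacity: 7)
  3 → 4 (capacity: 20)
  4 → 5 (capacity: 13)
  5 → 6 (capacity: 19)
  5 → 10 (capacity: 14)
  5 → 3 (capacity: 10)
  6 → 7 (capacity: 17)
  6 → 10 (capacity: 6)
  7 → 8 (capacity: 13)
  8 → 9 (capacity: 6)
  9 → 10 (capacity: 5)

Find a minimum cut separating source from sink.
Min cut value = 7, edges: (2,3)

Min cut value: 7
Partition: S = [0, 1, 2], T = [3, 4, 5, 6, 7, 8, 9, 10]
Cut edges: (2,3)

By max-flow min-cut theorem, max flow = min cut = 7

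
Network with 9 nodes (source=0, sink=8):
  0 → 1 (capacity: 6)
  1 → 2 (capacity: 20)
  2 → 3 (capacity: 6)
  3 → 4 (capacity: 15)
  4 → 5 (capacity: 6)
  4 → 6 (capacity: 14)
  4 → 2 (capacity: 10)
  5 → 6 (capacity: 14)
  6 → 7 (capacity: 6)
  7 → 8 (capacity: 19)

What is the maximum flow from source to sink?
Maximum flow = 6

Max flow: 6

Flow assignment:
  0 → 1: 6/6
  1 → 2: 6/20
  2 → 3: 6/6
  3 → 4: 6/15
  4 → 6: 6/14
  6 → 7: 6/6
  7 → 8: 6/19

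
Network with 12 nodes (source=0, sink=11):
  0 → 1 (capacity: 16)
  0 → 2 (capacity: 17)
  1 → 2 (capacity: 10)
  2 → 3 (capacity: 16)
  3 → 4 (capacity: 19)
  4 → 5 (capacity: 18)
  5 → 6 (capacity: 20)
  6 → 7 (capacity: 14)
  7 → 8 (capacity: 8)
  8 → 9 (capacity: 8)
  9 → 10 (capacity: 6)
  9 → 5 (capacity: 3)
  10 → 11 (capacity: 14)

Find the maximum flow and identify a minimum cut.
Max flow = 6, Min cut edges: (9,10)

Maximum flow: 6
Minimum cut: (9,10)
Partition: S = [0, 1, 2, 3, 4, 5, 6, 7, 8, 9], T = [10, 11]

Max-flow min-cut theorem verified: both equal 6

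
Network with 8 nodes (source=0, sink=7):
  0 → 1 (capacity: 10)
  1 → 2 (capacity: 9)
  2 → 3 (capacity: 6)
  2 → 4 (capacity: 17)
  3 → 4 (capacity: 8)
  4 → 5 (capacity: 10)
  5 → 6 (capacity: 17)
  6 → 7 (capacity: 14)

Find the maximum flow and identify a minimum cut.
Max flow = 9, Min cut edges: (1,2)

Maximum flow: 9
Minimum cut: (1,2)
Partition: S = [0, 1], T = [2, 3, 4, 5, 6, 7]

Max-flow min-cut theorem verified: both equal 9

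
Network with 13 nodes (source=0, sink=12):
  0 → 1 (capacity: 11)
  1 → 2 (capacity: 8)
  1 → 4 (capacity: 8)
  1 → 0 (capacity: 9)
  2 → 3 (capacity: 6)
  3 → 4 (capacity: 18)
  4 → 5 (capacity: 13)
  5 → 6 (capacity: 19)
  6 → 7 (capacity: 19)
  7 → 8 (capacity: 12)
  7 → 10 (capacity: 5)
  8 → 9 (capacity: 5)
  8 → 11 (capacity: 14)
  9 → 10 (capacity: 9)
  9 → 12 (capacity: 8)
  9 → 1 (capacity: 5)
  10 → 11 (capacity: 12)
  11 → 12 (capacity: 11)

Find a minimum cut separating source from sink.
Min cut value = 11, edges: (0,1)

Min cut value: 11
Partition: S = [0], T = [1, 2, 3, 4, 5, 6, 7, 8, 9, 10, 11, 12]
Cut edges: (0,1)

By max-flow min-cut theorem, max flow = min cut = 11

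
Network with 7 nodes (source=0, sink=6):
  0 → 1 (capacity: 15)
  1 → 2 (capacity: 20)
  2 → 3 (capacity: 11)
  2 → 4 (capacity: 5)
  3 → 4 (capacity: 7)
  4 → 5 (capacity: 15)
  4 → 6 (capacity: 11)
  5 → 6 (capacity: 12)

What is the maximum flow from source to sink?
Maximum flow = 12

Max flow: 12

Flow assignment:
  0 → 1: 12/15
  1 → 2: 12/20
  2 → 3: 7/11
  2 → 4: 5/5
  3 → 4: 7/7
  4 → 5: 1/15
  4 → 6: 11/11
  5 → 6: 1/12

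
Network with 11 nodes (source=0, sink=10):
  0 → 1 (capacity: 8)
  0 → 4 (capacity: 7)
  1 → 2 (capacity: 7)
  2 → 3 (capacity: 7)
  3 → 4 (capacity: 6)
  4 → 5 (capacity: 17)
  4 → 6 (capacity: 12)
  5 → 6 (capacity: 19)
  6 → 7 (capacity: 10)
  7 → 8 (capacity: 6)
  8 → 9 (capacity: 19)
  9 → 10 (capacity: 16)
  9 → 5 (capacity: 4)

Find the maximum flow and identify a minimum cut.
Max flow = 6, Min cut edges: (7,8)

Maximum flow: 6
Minimum cut: (7,8)
Partition: S = [0, 1, 2, 3, 4, 5, 6, 7], T = [8, 9, 10]

Max-flow min-cut theorem verified: both equal 6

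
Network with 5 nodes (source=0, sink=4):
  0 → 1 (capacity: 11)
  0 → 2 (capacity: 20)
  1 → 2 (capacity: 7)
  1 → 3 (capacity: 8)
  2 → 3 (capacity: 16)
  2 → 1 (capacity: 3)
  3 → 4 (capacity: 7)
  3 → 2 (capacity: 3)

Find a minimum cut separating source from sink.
Min cut value = 7, edges: (3,4)

Min cut value: 7
Partition: S = [0, 1, 2, 3], T = [4]
Cut edges: (3,4)

By max-flow min-cut theorem, max flow = min cut = 7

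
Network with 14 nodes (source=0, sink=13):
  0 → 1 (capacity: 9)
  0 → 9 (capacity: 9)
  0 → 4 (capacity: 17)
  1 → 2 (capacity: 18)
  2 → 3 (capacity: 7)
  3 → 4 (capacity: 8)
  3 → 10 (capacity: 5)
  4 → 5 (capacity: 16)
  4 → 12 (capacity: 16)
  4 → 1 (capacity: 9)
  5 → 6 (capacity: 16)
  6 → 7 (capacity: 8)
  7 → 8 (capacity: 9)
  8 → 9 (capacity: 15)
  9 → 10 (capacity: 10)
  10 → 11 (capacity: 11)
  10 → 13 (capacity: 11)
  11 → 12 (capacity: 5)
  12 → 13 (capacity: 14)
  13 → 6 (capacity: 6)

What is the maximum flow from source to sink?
Maximum flow = 25

Max flow: 25

Flow assignment:
  0 → 1: 7/9
  0 → 9: 7/9
  0 → 4: 11/17
  1 → 2: 7/18
  2 → 3: 7/7
  3 → 4: 2/8
  3 → 10: 5/5
  4 → 5: 3/16
  4 → 12: 10/16
  5 → 6: 3/16
  6 → 7: 3/8
  7 → 8: 3/9
  8 → 9: 3/15
  9 → 10: 10/10
  10 → 11: 4/11
  10 → 13: 11/11
  11 → 12: 4/5
  12 → 13: 14/14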